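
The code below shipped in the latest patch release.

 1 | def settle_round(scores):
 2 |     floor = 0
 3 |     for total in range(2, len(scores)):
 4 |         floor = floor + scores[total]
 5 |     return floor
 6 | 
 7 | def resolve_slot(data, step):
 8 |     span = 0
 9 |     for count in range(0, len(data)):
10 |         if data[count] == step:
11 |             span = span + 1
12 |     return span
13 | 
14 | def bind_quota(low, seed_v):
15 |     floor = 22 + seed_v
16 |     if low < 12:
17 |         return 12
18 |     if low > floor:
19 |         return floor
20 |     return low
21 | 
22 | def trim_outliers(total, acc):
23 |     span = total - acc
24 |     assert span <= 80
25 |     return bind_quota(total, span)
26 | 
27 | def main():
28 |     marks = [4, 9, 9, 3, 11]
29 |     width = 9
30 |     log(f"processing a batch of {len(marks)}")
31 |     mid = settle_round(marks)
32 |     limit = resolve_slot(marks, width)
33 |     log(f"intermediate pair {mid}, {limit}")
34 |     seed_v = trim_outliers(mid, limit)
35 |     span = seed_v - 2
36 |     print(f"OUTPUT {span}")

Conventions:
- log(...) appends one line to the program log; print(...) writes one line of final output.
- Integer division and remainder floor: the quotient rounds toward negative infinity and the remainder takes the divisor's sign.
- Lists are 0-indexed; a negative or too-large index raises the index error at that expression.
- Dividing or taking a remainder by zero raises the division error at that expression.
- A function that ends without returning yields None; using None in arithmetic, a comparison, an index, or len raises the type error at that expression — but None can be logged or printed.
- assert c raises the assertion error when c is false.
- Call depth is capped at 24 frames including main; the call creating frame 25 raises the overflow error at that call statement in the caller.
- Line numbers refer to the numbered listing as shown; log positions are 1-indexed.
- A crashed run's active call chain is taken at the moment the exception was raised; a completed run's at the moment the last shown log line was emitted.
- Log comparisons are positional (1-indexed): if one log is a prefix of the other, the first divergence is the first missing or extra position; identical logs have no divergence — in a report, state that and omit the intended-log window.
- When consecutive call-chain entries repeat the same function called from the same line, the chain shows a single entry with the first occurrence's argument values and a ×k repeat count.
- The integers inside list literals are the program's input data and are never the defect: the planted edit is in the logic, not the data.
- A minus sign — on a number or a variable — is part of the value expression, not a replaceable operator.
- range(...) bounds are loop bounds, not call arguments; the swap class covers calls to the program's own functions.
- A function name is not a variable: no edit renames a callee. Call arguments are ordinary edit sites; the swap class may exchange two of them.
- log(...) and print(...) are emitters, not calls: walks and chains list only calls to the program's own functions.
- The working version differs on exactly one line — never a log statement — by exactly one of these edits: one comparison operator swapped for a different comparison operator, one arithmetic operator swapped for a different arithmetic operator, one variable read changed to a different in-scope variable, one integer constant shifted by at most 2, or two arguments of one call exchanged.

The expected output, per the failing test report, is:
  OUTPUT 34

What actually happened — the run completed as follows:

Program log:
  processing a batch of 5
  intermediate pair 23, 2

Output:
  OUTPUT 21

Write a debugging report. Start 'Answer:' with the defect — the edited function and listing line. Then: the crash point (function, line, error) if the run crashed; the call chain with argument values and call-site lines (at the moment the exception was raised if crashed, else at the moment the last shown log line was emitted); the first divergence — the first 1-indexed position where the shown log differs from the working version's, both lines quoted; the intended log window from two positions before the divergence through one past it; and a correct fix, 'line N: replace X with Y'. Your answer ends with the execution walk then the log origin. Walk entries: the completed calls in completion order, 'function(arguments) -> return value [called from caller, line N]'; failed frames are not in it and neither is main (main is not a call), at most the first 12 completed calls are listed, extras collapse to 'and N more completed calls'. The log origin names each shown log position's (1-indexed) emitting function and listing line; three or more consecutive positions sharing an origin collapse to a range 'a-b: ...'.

Answer: the defect is in settle_round at line 3.
Core observation: The log first diverges at position 2: the faulty run prints 'intermediate pair 23, 2' where the working version prints 'intermediate pair 36, 2'.
Call chain: main.
First divergence: position 2; shown 'intermediate pair 23, 2' vs intended 'intermediate pair 36, 2'.
Intended log window:
  1: processing a batch of 5
  2: intermediate pair 36, 2
Execution walk:
  settle_round([4, 9, 9, 3, 11]) -> 23  [called from main, line 31]
  resolve_slot([4, 9, 9, 3, 11], 9) -> 2  [called from main, line 32]
  bind_quota(23, 21) -> 23  [called from trim_outliers, line 25]
  trim_outliers(23, 2) -> 23  [called from main, line 34]
Origin of each log line:
  1: from main, line 30
  2: from main, line 33
A correct fix: line 3: replace `2` with `0`.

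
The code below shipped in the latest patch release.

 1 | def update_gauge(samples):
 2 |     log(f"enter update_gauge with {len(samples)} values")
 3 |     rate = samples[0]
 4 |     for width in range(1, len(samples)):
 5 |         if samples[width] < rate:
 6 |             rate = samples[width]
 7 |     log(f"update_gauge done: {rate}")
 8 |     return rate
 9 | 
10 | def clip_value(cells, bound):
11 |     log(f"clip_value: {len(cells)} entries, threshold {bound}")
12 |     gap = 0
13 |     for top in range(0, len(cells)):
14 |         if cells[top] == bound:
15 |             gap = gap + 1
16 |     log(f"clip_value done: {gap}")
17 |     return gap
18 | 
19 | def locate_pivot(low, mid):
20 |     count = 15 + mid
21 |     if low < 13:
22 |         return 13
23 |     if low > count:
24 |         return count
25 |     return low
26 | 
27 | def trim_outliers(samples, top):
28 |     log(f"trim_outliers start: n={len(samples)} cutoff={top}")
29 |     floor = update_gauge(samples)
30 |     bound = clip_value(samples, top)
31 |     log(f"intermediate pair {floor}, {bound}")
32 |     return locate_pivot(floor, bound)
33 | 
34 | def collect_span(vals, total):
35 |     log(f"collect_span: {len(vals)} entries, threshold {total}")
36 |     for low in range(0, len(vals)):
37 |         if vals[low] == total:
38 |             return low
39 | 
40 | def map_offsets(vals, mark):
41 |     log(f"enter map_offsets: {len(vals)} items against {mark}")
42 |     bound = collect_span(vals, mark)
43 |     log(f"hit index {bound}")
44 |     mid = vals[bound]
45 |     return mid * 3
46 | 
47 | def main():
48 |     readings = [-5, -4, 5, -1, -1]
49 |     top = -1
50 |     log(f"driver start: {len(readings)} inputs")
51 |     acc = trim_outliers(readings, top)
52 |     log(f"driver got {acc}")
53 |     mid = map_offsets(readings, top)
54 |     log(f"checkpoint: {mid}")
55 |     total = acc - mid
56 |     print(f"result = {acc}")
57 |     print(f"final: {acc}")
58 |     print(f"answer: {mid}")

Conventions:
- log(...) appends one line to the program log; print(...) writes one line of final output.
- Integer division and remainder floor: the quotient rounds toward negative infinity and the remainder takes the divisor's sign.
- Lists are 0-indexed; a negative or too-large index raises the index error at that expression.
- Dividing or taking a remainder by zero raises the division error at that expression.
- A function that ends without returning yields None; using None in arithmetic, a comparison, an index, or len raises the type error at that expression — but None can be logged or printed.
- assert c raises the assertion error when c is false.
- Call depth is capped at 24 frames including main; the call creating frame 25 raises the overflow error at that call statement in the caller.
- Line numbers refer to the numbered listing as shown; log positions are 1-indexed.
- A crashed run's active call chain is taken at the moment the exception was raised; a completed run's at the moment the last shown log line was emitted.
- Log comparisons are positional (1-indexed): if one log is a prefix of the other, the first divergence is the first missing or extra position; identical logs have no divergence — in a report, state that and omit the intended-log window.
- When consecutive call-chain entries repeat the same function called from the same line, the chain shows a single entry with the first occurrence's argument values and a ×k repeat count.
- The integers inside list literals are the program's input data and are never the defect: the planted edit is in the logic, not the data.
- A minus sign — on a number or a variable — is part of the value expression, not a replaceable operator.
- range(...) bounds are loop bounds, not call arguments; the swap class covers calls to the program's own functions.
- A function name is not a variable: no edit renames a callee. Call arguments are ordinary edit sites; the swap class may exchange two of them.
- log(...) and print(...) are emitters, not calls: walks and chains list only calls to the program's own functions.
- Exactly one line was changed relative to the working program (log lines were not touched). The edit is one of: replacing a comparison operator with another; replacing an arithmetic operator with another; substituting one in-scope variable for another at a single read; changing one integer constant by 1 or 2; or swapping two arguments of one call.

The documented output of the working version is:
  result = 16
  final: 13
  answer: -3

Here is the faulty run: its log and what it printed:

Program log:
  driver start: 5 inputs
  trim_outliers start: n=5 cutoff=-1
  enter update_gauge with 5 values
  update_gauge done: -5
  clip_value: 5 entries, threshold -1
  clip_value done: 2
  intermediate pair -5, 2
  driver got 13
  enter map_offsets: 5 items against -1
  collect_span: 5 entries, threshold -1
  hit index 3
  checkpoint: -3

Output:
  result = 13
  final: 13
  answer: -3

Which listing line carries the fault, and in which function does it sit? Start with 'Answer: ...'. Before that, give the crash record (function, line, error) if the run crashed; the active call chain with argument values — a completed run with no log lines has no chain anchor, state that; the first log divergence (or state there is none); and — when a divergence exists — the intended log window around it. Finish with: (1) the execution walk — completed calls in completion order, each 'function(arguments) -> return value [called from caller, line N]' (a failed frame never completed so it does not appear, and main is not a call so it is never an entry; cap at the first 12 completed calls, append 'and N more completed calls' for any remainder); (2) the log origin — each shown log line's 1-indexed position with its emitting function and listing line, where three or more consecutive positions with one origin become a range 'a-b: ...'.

Answer: the defect is in main at line 56.
The tell: The two runs log identically and part ways only at the printed values.
Call chain: main.
First divergence: none (the log streams are identical).
Execution walk:
  update_gauge([-5, -4, 5, -1, -1]) -> -5  [called from trim_outliers, line 29]
  clip_value([-5, -4, 5, -1, -1], -1) -> 2  [called from trim_outliers, line 30]
  locate_pivot(-5, 2) -> 13  [called from trim_outliers, line 32]
  trim_outliers([-5, -4, 5, -1, -1], -1) -> 13  [called from main, line 51]
  collect_span([-5, -4, 5, -1, -1], -1) -> 3  [called from map_offsets, line 42]
  map_offsets([-5, -4, 5, -1, -1], -1) -> -3  [called from main, line 53]
Log line origins:
  1 — main, line 50
  2 — trim_outliers, line 28
  3 — update_gauge, line 2
  4 — update_gauge, line 7
  5 — clip_value, line 11
  6 — clip_value, line 16
  7 — trim_outliers, line 31
  8 — main, line 52
  9 — map_offsets, line 41
  10 — collect_span, line 35
  11 — map_offsets, line 43
  12 — main, line 54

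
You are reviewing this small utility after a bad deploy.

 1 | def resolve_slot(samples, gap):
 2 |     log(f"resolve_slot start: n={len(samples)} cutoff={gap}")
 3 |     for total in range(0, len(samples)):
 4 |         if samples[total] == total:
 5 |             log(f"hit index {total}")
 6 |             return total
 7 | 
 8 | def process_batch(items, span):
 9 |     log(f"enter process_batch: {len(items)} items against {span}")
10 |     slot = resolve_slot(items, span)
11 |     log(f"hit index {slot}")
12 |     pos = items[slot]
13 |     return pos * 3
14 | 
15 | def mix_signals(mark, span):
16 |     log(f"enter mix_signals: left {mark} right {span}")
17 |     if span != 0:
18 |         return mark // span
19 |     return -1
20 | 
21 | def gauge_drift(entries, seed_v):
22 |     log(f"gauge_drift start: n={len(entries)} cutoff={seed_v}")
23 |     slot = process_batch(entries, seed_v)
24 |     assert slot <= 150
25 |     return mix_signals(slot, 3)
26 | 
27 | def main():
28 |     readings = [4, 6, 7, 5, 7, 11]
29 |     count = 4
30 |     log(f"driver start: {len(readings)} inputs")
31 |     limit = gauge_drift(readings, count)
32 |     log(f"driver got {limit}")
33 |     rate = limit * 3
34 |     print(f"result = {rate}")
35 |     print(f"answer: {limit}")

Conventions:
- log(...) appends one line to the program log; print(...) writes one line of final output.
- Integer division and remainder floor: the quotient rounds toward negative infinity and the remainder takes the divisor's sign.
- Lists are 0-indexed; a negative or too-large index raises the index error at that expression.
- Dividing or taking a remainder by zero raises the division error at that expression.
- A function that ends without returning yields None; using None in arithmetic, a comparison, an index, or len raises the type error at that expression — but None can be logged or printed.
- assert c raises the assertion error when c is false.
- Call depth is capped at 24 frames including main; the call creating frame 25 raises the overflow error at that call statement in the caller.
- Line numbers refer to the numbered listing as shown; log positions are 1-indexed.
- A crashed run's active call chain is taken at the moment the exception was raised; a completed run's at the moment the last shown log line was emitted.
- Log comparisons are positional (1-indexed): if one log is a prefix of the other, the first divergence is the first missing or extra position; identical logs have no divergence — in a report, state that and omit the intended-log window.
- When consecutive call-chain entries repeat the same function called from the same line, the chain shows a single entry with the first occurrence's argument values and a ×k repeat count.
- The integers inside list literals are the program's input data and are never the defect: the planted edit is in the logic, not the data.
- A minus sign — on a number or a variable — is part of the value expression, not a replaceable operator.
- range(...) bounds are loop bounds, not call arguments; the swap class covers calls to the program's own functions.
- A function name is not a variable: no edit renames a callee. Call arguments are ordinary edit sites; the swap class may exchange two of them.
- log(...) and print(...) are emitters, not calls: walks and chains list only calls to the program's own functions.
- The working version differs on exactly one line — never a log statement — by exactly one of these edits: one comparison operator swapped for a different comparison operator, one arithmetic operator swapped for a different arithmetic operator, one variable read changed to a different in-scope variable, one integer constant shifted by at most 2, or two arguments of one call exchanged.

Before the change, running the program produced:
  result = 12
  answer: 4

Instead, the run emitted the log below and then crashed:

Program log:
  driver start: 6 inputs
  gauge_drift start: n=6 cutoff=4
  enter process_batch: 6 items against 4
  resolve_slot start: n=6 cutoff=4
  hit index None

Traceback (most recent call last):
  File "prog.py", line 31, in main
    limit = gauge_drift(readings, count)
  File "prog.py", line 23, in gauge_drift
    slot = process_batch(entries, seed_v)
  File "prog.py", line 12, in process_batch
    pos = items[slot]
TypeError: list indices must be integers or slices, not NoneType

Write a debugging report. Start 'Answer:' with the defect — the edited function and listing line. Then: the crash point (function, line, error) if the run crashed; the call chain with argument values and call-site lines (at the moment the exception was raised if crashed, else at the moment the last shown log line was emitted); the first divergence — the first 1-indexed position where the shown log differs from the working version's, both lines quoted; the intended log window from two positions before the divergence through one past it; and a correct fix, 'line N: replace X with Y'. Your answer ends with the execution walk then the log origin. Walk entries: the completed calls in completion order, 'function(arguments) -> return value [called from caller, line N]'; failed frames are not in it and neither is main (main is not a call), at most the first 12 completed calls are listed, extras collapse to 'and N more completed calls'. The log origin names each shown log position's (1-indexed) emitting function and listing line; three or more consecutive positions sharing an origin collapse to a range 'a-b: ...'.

Answer: the defect is in resolve_slot at line 4.
Key fact: Position 5 is the first bad log line: 'hit index None' should read 'hit index 0'.
Crash: process_batch, line 12, TypeError.
Call chain: main -> gauge_drift([4, 6, 7, 5, 7, 11], 4) (called at line 31) -> process_batch([4, 6, 7, 5, 7, 11], 4) (called at line 23).
First divergence: at position 5 the run shows 'hit index None' where the working version logs 'hit index 0'.
Intended log window:
  3: enter process_batch: 6 items against 4
  4: resolve_slot start: n=6 cutoff=4
  5: hit index 0
  6: hit index 0
Execution walk:
  resolve_slot([4, 6, 7, 5, 7, 11], 4) -> None  [called from process_batch, line 10]
Log origins:
  1: emitted by main (line 30)
  2: emitted by gauge_drift (line 22)
  3: emitted by process_batch (line 9)
  4: emitted by resolve_slot (line 2)
  5: emitted by process_batch (line 11)
A correct fix: line 4: replace `samples[total] == total` with `samples[total] == gap`.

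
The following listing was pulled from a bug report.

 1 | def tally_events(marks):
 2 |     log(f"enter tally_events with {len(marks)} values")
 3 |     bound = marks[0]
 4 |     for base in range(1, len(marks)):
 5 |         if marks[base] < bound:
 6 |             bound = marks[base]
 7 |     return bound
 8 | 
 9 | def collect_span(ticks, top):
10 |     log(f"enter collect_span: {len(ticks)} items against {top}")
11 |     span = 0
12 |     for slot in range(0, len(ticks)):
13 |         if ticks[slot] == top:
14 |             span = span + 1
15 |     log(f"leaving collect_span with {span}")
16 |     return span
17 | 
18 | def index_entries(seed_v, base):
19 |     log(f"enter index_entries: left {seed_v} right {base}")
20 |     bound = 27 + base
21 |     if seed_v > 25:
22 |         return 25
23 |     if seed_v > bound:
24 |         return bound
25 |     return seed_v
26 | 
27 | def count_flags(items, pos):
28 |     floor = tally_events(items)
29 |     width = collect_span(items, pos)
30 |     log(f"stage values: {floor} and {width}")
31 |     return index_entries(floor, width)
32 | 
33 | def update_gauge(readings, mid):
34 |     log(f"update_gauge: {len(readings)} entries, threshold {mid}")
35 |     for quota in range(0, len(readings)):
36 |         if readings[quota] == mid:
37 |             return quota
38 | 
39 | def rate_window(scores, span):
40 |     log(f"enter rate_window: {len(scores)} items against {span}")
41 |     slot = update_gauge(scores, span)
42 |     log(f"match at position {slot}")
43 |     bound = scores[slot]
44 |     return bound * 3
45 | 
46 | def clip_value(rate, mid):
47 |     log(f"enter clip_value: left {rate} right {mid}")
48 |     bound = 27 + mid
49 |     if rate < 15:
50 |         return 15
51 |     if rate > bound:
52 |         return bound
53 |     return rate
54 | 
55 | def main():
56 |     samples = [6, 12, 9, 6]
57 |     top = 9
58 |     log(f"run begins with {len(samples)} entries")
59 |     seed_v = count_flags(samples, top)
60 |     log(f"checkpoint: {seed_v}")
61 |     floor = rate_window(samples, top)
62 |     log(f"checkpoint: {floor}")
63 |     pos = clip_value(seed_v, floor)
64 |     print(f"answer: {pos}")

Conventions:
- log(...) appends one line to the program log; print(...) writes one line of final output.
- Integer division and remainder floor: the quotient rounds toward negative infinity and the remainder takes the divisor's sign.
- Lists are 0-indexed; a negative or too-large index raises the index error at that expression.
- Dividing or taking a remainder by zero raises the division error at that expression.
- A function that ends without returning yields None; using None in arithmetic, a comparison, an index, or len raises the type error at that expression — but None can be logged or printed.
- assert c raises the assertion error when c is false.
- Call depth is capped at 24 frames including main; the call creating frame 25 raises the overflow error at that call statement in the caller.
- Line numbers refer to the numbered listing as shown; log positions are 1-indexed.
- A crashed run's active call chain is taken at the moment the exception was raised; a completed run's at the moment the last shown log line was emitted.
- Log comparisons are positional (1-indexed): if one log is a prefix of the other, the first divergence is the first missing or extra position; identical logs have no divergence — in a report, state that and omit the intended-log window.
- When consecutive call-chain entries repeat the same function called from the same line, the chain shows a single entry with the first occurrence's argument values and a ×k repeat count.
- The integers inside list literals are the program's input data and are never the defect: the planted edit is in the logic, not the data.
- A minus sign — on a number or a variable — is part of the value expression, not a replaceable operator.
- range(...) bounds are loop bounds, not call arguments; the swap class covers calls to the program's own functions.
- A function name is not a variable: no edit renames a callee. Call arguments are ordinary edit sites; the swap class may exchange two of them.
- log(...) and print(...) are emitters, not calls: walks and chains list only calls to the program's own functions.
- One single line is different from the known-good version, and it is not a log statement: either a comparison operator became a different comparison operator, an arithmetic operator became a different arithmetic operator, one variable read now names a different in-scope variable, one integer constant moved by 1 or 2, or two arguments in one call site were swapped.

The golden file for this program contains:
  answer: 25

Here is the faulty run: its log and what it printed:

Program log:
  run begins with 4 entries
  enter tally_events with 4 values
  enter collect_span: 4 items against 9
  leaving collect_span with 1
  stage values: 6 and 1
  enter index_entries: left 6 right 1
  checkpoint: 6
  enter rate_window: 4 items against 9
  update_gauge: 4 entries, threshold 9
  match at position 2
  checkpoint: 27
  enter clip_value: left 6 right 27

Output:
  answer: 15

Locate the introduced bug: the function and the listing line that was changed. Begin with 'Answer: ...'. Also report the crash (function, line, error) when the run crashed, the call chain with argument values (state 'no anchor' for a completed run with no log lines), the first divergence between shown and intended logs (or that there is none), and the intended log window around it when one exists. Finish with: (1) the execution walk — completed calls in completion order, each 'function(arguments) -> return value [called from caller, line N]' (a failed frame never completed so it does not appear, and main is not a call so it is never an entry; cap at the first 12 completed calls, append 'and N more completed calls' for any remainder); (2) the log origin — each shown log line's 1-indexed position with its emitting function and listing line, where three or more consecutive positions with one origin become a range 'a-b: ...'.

Answer: the defect is in index_entries at line 21.
Key fact: Everything matches until log position 7, which reads 'checkpoint: 6' in place of 'checkpoint: 25'.
Call chain: main -> clip_value(6, 27) (called at line 63).
First divergence: at position 7 the run shows 'checkpoint: 6' where the working version logs 'checkpoint: 25'.
Intended log window:
  5: stage values: 6 and 1
  6: enter index_entries: left 6 right 1
  7: checkpoint: 25
  8: enter rate_window: 4 items against 9
Execution walk:
  tally_events([6, 12, 9, 6]) -> 6  [called from count_flags, line 28]
  collect_span([6, 12, 9, 6], 9) -> 1  [called from count_flags, line 29]
  index_entries(6, 1) -> 6  [called from count_flags, line 31]
  count_flags([6, 12, 9, 6], 9) -> 6  [called from main, line 59]
  update_gauge([6, 12, 9, 6], 9) -> 2  [called from rate_window, line 41]
  rate_window([6, 12, 9, 6], 9) -> 27  [called from main, line 61]
  clip_value(6, 27) -> 15  [called from main, line 63]
Origin of each log line:
  1: emitted by main (line 58)
  2: emitted by tally_events (line 2)
  3: emitted by collect_span (line 10)
  4: emitted by collect_span (line 15)
  5: emitted by count_flags (line 30)
  6: emitted by index_entries (line 19)
  7: emitted by main (line 60)
  8: emitted by rate_window (line 40)
  9: emitted by update_gauge (line 34)
  10: emitted by rate_window (line 42)
  11: emitted by main (line 62)
  12: emitted by clip_value (line 47)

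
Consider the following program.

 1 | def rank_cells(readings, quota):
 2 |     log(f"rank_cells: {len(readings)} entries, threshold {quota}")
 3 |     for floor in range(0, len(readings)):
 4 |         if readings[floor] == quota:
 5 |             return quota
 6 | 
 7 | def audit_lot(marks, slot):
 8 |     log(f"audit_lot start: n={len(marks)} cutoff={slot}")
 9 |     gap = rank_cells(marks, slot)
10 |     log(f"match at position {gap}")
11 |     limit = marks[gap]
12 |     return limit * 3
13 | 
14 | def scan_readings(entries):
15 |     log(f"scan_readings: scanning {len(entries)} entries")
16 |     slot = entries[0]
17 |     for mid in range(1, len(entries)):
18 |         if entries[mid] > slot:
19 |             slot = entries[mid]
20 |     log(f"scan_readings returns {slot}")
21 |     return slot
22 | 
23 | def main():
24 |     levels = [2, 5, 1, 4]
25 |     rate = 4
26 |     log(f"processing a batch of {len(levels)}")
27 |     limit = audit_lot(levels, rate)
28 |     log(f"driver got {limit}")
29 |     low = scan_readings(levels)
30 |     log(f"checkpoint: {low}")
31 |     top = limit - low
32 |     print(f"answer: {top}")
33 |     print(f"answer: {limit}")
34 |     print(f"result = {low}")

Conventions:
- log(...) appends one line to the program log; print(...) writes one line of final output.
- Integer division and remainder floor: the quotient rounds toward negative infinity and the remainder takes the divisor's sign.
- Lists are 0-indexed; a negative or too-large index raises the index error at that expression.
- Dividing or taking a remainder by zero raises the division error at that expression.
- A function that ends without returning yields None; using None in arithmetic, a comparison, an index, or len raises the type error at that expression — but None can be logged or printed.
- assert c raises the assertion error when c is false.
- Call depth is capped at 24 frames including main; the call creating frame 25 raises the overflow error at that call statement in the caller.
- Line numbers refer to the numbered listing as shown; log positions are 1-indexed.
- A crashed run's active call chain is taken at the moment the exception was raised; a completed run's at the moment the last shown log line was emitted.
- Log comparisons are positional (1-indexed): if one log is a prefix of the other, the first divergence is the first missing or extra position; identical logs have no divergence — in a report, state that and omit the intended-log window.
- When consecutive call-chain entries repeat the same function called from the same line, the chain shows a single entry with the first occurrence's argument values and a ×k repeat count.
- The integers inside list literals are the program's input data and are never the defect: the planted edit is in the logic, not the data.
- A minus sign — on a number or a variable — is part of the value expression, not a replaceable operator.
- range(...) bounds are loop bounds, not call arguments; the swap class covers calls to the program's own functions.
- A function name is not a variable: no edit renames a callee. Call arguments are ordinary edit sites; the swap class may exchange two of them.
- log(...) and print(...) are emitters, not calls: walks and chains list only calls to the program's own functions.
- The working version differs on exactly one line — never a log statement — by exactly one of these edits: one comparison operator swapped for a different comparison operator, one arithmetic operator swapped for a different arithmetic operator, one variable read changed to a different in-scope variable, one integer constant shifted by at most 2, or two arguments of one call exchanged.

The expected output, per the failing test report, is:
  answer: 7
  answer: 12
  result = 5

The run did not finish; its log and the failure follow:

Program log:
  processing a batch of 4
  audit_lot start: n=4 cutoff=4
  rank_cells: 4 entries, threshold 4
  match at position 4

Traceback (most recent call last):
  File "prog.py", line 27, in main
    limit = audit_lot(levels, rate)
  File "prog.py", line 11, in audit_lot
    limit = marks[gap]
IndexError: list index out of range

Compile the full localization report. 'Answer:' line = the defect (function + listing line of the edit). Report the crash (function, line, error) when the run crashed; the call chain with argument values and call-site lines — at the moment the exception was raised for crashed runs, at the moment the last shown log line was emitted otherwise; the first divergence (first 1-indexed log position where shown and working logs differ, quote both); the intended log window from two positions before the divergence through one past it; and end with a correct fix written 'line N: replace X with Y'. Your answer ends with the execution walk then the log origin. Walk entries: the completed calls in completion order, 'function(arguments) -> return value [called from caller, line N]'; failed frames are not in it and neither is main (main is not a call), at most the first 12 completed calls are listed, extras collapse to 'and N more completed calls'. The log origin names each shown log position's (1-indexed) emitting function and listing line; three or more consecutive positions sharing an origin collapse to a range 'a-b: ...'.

Answer: the defect is in rank_cells at line 5.
The tell: The log first diverges at position 4: the faulty run prints 'match at position 4' where the working version prints 'match at position 3'.
Crash: audit_lot, line 11, IndexError.
Call chain: main -> audit_lot([2, 5, 1, 4], 4) (called at line 27).
First divergence: at position 4 the run shows 'match at position 4' where the working version logs 'match at position 3'.
Intended log window:
  2: audit_lot start: n=4 cutoff=4
  3: rank_cells: 4 entries, threshold 4
  4: match at position 3
  5: driver got 12
Execution walk:
  rank_cells([2, 5, 1, 4], 4) -> 4  [called from audit_lot, line 9]
Origin of each log line:
  1 — main, line 26
  2 — audit_lot, line 8
  3 — rank_cells, line 2
  4 — audit_lot, line 10
A correct fix: line 5: replace `quota` with `floor`.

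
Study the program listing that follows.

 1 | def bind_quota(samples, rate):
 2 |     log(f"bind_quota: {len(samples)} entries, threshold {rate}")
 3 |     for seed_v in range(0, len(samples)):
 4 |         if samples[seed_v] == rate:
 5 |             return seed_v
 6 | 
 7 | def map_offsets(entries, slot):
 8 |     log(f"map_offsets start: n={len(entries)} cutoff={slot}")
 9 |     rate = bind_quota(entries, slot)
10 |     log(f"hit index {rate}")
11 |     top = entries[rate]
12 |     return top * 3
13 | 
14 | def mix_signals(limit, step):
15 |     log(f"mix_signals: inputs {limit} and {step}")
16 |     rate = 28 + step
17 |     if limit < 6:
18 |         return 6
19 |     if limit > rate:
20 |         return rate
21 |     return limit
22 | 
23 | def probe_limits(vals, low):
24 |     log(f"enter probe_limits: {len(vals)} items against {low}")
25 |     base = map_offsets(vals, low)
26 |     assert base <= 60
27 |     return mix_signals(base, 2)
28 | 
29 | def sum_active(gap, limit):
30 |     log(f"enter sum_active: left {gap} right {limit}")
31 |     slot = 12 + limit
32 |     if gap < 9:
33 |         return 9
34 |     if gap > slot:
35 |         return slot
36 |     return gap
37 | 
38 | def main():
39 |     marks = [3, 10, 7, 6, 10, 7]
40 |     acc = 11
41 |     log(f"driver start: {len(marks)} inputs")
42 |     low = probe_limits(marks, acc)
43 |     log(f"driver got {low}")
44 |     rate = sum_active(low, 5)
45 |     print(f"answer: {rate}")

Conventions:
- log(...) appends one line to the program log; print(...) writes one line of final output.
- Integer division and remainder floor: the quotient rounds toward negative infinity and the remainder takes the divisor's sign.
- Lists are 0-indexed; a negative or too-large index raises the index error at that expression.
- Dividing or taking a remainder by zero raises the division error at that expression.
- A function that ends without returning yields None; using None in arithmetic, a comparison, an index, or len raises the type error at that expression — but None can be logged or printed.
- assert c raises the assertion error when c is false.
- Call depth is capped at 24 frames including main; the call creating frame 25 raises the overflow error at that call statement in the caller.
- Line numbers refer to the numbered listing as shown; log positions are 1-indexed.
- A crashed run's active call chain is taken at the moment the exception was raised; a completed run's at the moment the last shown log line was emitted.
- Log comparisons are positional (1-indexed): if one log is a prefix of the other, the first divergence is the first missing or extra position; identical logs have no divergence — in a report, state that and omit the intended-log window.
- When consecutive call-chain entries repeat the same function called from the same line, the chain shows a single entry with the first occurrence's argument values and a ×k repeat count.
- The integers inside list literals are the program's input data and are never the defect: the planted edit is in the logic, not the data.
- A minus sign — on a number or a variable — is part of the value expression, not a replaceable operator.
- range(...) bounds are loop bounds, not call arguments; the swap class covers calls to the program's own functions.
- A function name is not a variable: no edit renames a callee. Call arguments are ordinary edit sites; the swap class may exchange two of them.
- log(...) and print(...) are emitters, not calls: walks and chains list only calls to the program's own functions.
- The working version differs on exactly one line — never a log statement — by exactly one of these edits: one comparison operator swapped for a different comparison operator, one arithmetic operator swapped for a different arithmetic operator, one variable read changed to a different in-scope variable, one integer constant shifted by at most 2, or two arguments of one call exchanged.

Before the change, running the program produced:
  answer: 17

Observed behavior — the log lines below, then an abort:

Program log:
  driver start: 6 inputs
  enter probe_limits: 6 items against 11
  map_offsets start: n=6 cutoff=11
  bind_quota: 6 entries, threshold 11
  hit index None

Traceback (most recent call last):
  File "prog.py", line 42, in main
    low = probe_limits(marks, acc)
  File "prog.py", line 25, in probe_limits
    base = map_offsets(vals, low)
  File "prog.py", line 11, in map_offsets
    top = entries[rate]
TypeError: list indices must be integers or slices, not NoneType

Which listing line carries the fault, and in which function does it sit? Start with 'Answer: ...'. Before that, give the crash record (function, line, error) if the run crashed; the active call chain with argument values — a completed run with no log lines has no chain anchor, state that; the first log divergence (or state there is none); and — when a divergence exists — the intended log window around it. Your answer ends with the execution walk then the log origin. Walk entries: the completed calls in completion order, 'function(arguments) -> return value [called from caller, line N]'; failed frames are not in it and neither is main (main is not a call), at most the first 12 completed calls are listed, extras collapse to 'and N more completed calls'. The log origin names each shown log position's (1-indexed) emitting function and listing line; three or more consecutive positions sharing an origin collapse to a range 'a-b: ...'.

Answer: the defect is in main at line 40.
Core observation: Log line 2 is where behavior first shows: 'enter probe_limits: 6 items against 11' appears instead of 'enter probe_limits: 6 items against 10'.
Crash: map_offsets, line 11, TypeError.
Call chain: main -> probe_limits([3, 10, 7, 6, 10, 7], 11) (called at line 42) -> map_offsets([3, 10, 7, 6, 10, 7], 11) (called at line 25).
First divergence: position 2 — shown 'enter probe_limits: 6 items against 11', intended 'enter probe_limits: 6 items against 10'.
Intended log window:
  1: driver start: 6 inputs
  2: enter probe_limits: 6 items against 10
  3: map_offsets start: n=6 cutoff=10
Execution walk:
  bind_quota([3, 10, 7, 6, 10, 7], 11) -> None  [called from map_offsets, line 9]
Log origins:
  1: from main, line 41
  2: from probe_limits, line 24
  3: from map_offsets, line 8
  4: from bind_quota, line 2
  5: from map_offsets, line 10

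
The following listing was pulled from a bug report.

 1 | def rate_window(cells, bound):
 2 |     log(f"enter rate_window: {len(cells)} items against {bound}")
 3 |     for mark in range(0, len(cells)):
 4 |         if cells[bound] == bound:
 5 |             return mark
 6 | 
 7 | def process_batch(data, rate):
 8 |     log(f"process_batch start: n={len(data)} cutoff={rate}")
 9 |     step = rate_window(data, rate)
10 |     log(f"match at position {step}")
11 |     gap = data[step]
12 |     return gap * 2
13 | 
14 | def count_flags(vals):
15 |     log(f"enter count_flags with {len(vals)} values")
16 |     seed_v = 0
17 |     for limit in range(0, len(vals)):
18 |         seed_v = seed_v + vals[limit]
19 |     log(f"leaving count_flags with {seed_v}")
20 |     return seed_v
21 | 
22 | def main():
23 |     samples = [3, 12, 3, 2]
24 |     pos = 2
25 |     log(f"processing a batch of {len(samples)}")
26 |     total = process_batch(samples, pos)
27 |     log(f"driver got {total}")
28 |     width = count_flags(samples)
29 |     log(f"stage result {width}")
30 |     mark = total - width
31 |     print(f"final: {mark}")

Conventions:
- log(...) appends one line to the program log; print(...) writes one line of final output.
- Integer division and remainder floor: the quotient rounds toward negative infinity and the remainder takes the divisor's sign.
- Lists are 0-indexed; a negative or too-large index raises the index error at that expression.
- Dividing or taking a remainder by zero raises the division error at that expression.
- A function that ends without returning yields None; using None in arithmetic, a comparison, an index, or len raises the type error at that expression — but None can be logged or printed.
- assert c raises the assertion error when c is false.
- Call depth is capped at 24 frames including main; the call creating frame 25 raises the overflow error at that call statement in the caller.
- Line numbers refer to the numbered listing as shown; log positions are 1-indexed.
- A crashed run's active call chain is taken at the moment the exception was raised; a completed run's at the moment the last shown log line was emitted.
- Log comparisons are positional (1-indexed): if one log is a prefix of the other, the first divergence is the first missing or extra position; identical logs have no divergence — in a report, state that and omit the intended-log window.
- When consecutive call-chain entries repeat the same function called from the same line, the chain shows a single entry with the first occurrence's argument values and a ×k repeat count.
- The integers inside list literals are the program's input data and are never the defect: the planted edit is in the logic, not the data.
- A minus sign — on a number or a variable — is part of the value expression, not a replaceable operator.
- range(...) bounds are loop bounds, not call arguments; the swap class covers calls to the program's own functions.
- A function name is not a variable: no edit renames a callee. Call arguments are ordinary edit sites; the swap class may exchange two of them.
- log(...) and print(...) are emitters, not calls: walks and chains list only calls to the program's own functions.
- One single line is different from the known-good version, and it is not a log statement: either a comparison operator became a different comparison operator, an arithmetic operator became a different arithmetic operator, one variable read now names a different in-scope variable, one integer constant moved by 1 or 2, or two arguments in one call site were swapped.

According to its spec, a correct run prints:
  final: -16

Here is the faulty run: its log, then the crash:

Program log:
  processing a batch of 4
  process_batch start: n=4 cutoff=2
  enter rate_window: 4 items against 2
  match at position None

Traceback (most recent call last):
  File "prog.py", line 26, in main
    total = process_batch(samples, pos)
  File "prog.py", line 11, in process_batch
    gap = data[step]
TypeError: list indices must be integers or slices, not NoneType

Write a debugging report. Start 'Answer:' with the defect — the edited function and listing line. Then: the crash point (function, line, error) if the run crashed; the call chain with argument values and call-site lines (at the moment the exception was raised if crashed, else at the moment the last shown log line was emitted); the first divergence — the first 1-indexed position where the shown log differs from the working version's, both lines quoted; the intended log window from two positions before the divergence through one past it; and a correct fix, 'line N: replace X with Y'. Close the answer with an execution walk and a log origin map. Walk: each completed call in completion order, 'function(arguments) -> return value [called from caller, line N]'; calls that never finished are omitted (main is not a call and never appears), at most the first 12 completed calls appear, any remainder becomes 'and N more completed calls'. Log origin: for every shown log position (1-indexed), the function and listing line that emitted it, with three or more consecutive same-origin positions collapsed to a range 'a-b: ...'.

Answer: the defect is in rate_window at line 4.
Key fact: Position 4 is the first bad log line: 'match at position None' should read 'match at position 3'.
Crash: process_batch, line 11, TypeError.
Call chain: main -> process_batch([3, 12, 3, 2], 2) (called at line 26).
First divergence: at position 4 the run shows 'match at position None' where the working version logs 'match at position 3'.
Intended log window:
  2: process_batch start: n=4 cutoff=2
  3: enter rate_window: 4 items against 2
  4: match at position 3
  5: driver got 4
Execution walk:
  rate_window([3, 12, 3, 2], 2) -> None  [called from process_batch, line 9]
Log origin:
  1 — main, line 25
  2 — process_batch, line 8
  3 — rate_window, line 2
  4 — process_batch, line 10
A correct fix: line 4: replace `cells[bound]` with `cells[mark]`.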